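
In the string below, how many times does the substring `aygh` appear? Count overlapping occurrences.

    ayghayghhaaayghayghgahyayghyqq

Sliding a length-4 window over the 30 characters (27 positions):
  position 1–4: aygh
  position 5–8: aygh
  position 12–15: aygh
  position 16–19: aygh
  position 24–27: aygh

5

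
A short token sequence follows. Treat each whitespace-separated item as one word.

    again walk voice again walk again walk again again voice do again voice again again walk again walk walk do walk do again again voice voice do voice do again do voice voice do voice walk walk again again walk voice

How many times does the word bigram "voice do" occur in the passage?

Scanning the 40 overlapping bigram windows for "voice do":
  position 10–11: voice do
  position 26–27: voice do
  position 28–29: voice do
  position 33–34: voice do

4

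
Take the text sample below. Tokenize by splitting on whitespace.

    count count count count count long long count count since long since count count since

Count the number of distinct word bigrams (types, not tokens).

8

15 tokens → 14 bigram windows in total.
Repeated bigrams (each contributes count−1 duplicates):
  count count: 6
  count since: 2
6 duplicate windows → 14 − 6 = 8 distinct.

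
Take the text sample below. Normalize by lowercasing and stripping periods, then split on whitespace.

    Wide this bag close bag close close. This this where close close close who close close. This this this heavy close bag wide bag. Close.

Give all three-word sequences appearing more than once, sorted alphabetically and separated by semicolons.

close close this; close this this

Trigram counts meeting the condition (more than once):
  close close this: 2
  close this this: 2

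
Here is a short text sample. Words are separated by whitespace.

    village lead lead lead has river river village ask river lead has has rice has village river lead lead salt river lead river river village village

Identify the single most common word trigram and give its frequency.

"river river village", 2 times

Trigram frequencies (highest first):
  river river village: 2
  village lead lead: 1
  lead lead lead: 1
  lead lead has: 1
  lead has river: 1
  has river river: 1
  … (17 more, each ≤ 1)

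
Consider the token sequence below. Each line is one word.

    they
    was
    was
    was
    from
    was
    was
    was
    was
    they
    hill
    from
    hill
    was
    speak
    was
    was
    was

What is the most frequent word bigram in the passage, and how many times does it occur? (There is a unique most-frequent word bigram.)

"was was", 7 times

Bigram frequencies (highest first):
  was was: 7
  they was: 1
  was from: 1
  from was: 1
  was they: 1
  they hill: 1
  … (5 more, each ≤ 1)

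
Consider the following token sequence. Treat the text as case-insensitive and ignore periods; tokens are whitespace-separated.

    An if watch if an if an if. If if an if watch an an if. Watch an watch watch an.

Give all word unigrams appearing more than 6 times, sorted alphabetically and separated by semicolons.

an; if

Unigram counts meeting the condition (more than 6 times):
  an: 8
  if: 8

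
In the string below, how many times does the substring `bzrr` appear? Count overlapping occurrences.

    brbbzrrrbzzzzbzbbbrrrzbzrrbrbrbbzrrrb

Sliding a length-4 window over the 37 characters (34 positions):
  position 4–7: bzrr
  position 23–26: bzrr
  position 32–35: bzrr

3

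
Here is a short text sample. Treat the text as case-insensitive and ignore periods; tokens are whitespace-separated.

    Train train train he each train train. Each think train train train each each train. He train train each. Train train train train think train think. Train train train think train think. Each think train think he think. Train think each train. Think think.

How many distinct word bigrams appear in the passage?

44 tokens → 43 bigram windows in total.
Repeated bigrams (each contributes count−1 duplicates):
  train train: 11
  train think: 7
  think train: 6
  each train: 4
  train each: 3
  each think: 2
  think each: 2
  train he: 2
29 duplicate windows → 43 − 29 = 14 distinct.

14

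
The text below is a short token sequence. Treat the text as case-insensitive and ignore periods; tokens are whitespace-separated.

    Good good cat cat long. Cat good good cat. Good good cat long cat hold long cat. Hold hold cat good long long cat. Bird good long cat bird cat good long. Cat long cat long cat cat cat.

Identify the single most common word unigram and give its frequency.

"cat", 16 times

Unigram frequencies (highest first):
  cat: 16
  good: 9
  long: 9
  hold: 3
  bird: 2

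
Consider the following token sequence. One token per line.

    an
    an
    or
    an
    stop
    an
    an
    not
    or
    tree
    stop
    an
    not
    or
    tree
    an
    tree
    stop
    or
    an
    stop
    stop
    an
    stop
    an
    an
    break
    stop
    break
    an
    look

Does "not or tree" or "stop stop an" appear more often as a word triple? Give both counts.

"not or tree" (2 vs 1)

"not or tree": 2 occurrences
"stop stop an": 1 occurrence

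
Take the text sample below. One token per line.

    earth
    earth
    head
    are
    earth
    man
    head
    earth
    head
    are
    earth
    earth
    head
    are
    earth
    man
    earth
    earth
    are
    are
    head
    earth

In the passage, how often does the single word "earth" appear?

Scanning the 22 tokens for "earth":
  position 1: earth
  position 2: earth
  position 5: earth
  position 8: earth
  position 11: earth
  position 12: earth
  position 15: earth
  position 17: earth
  position 18: earth
  position 22: earth

10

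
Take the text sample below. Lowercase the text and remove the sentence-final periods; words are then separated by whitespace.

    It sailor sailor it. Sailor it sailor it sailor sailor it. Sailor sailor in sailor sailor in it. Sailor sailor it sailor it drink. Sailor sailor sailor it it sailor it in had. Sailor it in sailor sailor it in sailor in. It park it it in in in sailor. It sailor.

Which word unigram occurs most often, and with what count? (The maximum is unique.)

Unigram frequencies (highest first):
  sailor: 23
  it: 17
  in: 9
  drink: 1
  had: 1
  park: 1

"sailor", 23 times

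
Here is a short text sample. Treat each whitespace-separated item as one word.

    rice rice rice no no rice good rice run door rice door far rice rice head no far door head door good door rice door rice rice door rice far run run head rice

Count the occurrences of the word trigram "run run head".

Scanning the 32 overlapping trigram windows for "run run head":
  position 31–33: run run head

1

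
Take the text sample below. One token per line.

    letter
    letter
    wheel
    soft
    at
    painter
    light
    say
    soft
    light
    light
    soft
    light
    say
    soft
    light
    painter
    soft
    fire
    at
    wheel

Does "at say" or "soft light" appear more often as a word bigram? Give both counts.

"soft light" (3 vs 0)

"at say": 0 occurrences
"soft light": 3 occurrences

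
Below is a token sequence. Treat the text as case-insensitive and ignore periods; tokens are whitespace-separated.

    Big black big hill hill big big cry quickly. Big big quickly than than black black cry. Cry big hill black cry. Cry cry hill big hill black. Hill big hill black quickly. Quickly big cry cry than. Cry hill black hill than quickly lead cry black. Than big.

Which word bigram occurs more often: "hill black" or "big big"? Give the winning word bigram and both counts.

"hill black": 4 occurrences
"big big": 2 occurrences

"hill black" (4 vs 2)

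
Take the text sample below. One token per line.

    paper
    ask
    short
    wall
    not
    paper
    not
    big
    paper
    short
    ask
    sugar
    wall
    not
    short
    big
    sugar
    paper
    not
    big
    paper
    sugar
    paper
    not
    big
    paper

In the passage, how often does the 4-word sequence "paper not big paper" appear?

3

Scanning the 23 overlapping 4-gram windows for "paper not big paper":
  position 6–9: paper not big paper
  position 18–21: paper not big paper
  position 23–26: paper not big paper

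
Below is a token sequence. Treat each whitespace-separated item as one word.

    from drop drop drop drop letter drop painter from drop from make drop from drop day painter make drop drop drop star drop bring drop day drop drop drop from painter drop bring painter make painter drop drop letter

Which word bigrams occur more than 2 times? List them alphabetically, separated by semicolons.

Bigram counts meeting the condition (more than 2 times):
  drop drop: 8
  drop from: 3
  from drop: 3

drop drop; drop from; from drop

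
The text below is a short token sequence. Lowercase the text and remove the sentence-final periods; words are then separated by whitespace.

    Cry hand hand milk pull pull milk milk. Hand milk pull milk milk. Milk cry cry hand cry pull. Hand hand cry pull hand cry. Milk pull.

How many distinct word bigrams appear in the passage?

14

27 tokens → 26 bigram windows in total.
Repeated bigrams (each contributes count−1 duplicates):
  hand cry: 3
  milk milk: 3
  milk pull: 3
  cry hand: 2
  cry pull: 2
  hand hand: 2
  hand milk: 2
  pull hand: 2
  … (1 more repeated)
12 duplicate windows → 26 − 12 = 14 distinct.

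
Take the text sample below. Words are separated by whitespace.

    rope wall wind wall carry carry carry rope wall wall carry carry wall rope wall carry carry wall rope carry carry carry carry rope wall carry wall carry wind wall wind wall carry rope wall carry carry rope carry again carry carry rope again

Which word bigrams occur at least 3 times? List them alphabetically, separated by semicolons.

carry carry; carry rope; carry wall; rope wall; wall carry; wind wall

Bigram counts meeting the condition (at least 3 times):
  carry carry: 9
  carry rope: 5
  carry wall: 3
  rope wall: 5
  wall carry: 7
  wind wall: 3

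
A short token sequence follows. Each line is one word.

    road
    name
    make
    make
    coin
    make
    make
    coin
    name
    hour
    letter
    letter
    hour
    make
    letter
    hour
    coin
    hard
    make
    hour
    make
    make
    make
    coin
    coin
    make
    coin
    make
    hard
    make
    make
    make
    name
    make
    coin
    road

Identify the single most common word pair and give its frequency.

Bigram frequencies (highest first):
  make make: 6
  make coin: 5
  coin make: 3
  name make: 2
  letter hour: 2
  hour make: 2
  … (14 more, each ≤ 2)

"make make", 6 times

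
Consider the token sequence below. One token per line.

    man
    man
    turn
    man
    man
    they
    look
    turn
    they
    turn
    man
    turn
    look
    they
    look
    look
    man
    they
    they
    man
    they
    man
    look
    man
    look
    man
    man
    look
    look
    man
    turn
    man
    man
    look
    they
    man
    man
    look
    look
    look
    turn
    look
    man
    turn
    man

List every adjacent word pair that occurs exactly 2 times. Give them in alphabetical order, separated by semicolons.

look they; look turn; they look; turn look

Bigram counts meeting the condition (exactly 2 times):
  look they: 2
  look turn: 2
  they look: 2
  turn look: 2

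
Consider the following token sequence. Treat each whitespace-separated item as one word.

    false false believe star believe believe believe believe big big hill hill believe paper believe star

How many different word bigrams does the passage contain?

12

16 tokens → 15 bigram windows in total.
Repeated bigrams (each contributes count−1 duplicates):
  believe believe: 3
  believe star: 2
3 duplicate windows → 15 − 3 = 12 distinct.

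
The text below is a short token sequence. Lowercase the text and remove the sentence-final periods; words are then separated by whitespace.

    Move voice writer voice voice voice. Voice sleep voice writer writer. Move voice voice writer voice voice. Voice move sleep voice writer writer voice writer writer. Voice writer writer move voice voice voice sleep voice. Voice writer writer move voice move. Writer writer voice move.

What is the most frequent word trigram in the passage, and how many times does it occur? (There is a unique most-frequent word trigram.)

"voice writer writer", 5 times

Trigram frequencies (highest first):
  voice writer writer: 5
  voice voice voice: 4
  writer writer move: 3
  writer move voice: 3
  writer writer voice: 3
  voice writer voice: 2
  … (16 more, each ≤ 2)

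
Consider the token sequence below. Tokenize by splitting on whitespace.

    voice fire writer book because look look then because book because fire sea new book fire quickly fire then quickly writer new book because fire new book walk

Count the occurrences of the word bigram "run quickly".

Scanning the 27 overlapping bigram windows for "run quickly":
  (none found)

0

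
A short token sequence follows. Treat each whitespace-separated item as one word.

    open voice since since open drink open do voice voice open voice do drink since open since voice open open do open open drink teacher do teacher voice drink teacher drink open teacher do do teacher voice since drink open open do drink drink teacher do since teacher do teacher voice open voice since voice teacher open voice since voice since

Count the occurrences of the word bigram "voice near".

Scanning the 60 overlapping bigram windows for "voice near":
  (none found)

0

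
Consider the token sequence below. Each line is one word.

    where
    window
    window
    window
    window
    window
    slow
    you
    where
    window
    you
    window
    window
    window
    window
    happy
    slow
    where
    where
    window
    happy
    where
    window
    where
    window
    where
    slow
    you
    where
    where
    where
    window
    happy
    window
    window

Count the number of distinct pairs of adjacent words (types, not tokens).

15

35 tokens → 34 bigram windows in total.
Repeated bigrams (each contributes count−1 duplicates):
  window window: 8
  where window: 6
  where where: 3
  window happy: 3
  slow you: 2
  window where: 2
  you where: 2
19 duplicate windows → 34 − 19 = 15 distinct.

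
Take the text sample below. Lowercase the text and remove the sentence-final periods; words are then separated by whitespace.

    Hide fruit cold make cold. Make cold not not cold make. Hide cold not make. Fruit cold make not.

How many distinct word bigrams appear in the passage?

12

19 tokens → 18 bigram windows in total.
Repeated bigrams (each contributes count−1 duplicates):
  cold make: 4
  cold not: 2
  fruit cold: 2
  make cold: 2
6 duplicate windows → 18 − 6 = 12 distinct.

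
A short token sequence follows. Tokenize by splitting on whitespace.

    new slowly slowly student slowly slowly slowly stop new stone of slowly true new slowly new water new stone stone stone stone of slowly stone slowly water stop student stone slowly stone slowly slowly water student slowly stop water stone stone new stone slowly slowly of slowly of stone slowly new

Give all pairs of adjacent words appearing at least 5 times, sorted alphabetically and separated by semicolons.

Bigram counts meeting the condition (at least 5 times):
  slowly slowly: 5
  stone slowly: 5

slowly slowly; stone slowly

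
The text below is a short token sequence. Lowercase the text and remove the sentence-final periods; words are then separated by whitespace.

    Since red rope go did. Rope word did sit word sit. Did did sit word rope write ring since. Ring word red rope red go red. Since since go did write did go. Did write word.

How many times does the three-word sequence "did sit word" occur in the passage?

2

Scanning the 34 overlapping trigram windows for "did sit word":
  position 8–10: did sit word
  position 13–15: did sit word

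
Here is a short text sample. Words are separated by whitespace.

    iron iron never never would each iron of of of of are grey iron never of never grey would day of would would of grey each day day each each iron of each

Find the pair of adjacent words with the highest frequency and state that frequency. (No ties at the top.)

Bigram frequencies (highest first):
  of of: 3
  iron never: 2
  each iron: 2
  iron of: 2
  iron iron: 1
  never never: 1
  … (21 more, each ≤ 1)

"of of", 3 times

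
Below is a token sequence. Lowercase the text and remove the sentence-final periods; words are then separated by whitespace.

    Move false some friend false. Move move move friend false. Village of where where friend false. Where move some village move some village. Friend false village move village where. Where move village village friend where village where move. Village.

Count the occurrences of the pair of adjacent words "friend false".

Scanning the 38 overlapping bigram windows for "friend false":
  position 4–5: friend false
  position 9–10: friend false
  position 15–16: friend false
  position 24–25: friend false

4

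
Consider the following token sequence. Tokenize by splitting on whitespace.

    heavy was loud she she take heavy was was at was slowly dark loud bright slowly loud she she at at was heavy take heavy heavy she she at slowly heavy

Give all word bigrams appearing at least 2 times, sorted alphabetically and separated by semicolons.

Bigram counts meeting the condition (at least 2 times):
  at was: 2
  heavy was: 2
  loud she: 2
  she at: 2
  she she: 3
  take heavy: 2

at was; heavy was; loud she; she at; she she; take heavy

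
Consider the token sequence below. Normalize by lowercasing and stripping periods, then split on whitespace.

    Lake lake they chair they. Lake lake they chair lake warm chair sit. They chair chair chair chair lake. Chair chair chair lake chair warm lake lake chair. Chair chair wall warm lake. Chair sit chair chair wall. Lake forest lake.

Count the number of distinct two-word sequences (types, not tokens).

41 tokens → 40 bigram windows in total.
Repeated bigrams (each contributes count−1 duplicates):
  chair chair: 8
  lake chair: 4
  chair lake: 3
  lake lake: 3
  they chair: 3
  chair sit: 2
  chair wall: 2
  lake they: 2
  … (1 more repeated)
20 duplicate windows → 40 − 20 = 20 distinct.

20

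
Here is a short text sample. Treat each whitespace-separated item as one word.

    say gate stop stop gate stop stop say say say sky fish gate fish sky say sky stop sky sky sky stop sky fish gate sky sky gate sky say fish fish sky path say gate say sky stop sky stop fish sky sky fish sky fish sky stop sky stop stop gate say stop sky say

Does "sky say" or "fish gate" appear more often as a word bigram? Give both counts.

"sky say": 3 occurrences
"fish gate": 2 occurrences

"sky say" (3 vs 2)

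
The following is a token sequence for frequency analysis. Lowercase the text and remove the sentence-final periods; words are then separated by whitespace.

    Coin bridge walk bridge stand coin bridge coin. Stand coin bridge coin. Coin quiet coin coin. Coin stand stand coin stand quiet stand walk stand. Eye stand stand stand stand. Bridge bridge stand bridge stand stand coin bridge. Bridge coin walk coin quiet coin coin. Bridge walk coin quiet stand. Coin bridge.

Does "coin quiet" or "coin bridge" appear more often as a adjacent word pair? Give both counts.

"coin bridge" (6 vs 3)

"coin quiet": 3 occurrences
"coin bridge": 6 occurrences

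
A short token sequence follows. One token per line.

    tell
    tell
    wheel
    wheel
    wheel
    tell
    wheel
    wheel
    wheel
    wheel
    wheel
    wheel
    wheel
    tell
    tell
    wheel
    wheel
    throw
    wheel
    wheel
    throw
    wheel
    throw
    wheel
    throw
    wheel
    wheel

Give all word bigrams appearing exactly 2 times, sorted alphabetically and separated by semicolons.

Bigram counts meeting the condition (exactly 2 times):
  tell tell: 2
  wheel tell: 2

tell tell; wheel tell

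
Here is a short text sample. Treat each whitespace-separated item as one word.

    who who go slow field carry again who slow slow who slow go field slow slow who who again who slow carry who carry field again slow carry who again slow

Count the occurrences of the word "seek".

0

Scanning the 31 tokens for "seek":
  (none found)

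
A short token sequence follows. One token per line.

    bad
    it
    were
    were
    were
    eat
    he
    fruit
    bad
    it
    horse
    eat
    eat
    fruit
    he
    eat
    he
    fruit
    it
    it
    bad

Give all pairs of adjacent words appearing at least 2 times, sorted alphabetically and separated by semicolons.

bad it; eat he; he fruit; were were

Bigram counts meeting the condition (at least 2 times):
  bad it: 2
  eat he: 2
  he fruit: 2
  were were: 2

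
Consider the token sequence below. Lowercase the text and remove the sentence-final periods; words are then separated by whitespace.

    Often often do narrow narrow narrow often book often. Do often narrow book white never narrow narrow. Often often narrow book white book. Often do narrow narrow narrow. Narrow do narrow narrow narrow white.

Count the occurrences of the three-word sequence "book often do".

2

Scanning the 32 overlapping trigram windows for "book often do":
  position 8–10: book often do
  position 23–25: book often do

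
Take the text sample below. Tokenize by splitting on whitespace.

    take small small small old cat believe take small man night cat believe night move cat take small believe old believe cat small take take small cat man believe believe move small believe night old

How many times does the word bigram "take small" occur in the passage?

Scanning the 34 overlapping bigram windows for "take small":
  position 1–2: take small
  position 8–9: take small
  position 17–18: take small
  position 25–26: take small

4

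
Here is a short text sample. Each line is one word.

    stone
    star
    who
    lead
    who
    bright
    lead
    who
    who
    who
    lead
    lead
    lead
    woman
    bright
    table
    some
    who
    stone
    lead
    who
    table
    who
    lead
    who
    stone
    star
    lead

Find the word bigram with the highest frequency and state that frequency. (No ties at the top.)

Bigram frequencies (highest first):
  lead who: 4
  who lead: 3
  stone star: 2
  who who: 2
  lead lead: 2
  who stone: 2
  … (12 more, each ≤ 1)

"lead who", 4 times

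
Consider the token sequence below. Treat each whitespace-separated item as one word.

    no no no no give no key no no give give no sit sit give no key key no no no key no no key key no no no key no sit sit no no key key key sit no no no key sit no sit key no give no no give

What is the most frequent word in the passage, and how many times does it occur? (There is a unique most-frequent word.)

"no", 27 times

Unigram frequencies (highest first):
  no: 27
  key: 12
  sit: 7
  give: 6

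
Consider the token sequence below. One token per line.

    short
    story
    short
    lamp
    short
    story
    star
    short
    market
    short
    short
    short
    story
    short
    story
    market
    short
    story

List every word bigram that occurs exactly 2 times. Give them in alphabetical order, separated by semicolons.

Bigram counts meeting the condition (exactly 2 times):
  market short: 2
  short short: 2
  story short: 2

market short; short short; story short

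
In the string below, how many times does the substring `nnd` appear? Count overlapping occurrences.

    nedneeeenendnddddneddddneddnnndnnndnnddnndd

Sliding a length-3 window over the 43 characters (41 positions):
  position 29–31: nnd
  position 33–35: nnd
  position 36–38: nnd
  position 40–42: nnd

4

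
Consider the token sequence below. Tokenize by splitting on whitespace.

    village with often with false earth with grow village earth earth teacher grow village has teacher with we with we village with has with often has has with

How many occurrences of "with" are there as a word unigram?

Scanning the 28 tokens for "with":
  position 2: with
  position 4: with
  position 7: with
  position 17: with
  position 19: with
  position 22: with
  position 24: with
  position 28: with

8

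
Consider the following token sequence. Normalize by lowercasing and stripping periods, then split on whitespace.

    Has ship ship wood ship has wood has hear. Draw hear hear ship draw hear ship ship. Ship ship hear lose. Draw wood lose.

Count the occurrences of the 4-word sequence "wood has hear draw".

Scanning the 21 overlapping 4-gram windows for "wood has hear draw":
  position 7–10: wood has hear draw

1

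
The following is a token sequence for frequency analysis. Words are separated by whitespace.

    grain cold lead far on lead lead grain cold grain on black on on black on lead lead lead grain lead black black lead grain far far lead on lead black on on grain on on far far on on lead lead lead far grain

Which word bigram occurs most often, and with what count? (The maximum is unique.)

"lead lead", 5 times

Bigram frequencies (highest first):
  lead lead: 5
  on lead: 4
  on on: 4
  lead grain: 3
  black on: 3
  grain cold: 2
  … (17 more, each ≤ 2)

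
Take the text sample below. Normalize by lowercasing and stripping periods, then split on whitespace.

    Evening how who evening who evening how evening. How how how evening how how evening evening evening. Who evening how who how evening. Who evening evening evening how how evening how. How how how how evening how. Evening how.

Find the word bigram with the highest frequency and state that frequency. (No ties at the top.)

Bigram frequencies (highest first):
  evening how: 9
  how how: 8
  how evening: 7
  who evening: 4
  evening evening: 4
  evening who: 3
  … (2 more, each ≤ 2)

"evening how", 9 times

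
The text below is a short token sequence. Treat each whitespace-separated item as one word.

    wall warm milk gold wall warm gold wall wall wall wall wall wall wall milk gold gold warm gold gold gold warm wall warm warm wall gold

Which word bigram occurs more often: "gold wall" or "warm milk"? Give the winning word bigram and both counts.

"gold wall": 2 occurrences
"warm milk": 1 occurrence

"gold wall" (2 vs 1)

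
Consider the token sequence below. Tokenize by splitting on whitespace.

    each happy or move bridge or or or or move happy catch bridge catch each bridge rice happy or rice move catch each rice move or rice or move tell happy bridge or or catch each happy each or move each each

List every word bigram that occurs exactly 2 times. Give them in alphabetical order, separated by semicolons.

bridge or; each happy; happy or; or rice; rice move

Bigram counts meeting the condition (exactly 2 times):
  bridge or: 2
  each happy: 2
  happy or: 2
  or rice: 2
  rice move: 2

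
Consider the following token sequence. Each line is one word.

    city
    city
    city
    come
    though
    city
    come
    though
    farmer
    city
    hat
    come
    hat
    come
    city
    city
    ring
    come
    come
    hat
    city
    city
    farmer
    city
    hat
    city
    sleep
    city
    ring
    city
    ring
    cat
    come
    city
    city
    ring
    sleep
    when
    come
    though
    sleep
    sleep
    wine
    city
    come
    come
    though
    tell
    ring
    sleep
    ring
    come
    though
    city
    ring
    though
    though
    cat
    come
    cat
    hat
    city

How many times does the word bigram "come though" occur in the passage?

Scanning the 61 overlapping bigram windows for "come though":
  position 4–5: come though
  position 7–8: come though
  position 39–40: come though
  position 46–47: come though
  position 52–53: come though

5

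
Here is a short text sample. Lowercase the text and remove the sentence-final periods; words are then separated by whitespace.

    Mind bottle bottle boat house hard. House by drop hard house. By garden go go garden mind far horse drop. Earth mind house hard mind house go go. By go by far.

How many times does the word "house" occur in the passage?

5

Scanning the 32 tokens for "house":
  position 5: house
  position 7: house
  position 11: house
  position 23: house
  position 26: house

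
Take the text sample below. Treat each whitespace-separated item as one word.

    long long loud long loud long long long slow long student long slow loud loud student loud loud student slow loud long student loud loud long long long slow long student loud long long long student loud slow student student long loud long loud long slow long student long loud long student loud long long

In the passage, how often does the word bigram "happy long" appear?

0

Scanning the 54 overlapping bigram windows for "happy long":
  (none found)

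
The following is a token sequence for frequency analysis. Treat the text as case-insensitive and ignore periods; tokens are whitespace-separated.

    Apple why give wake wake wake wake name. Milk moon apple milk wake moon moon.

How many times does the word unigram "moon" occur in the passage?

3

Scanning the 15 tokens for "moon":
  position 10: moon
  position 14: moon
  position 15: moon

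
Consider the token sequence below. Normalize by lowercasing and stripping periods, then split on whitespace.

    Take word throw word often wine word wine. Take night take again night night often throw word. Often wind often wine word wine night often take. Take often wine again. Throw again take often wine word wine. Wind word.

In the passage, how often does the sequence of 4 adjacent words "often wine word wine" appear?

3

Scanning the 36 overlapping 4-gram windows for "often wine word wine":
  position 5–8: often wine word wine
  position 20–23: often wine word wine
  position 34–37: often wine word wine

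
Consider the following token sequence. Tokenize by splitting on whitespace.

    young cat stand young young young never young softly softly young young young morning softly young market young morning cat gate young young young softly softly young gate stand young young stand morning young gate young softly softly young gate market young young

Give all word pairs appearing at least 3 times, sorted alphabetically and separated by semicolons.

softly softly; softly young; young gate; young softly; young young

Bigram counts meeting the condition (at least 3 times):
  softly softly: 3
  softly young: 4
  young gate: 3
  young softly: 3
  young young: 8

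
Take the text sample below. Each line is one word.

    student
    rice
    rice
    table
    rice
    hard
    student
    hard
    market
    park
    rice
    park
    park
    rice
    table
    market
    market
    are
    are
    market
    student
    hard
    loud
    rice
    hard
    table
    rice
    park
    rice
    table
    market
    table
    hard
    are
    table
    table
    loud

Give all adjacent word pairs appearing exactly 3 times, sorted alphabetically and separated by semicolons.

park rice; rice table

Bigram counts meeting the condition (exactly 3 times):
  park rice: 3
  rice table: 3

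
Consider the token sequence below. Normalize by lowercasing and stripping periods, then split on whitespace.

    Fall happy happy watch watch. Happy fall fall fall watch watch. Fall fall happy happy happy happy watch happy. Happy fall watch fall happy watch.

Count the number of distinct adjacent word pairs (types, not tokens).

9

25 tokens → 24 bigram windows in total.
Repeated bigrams (each contributes count−1 duplicates):
  happy happy: 5
  fall fall: 3
  fall happy: 3
  happy watch: 3
  fall watch: 2
  happy fall: 2
  watch fall: 2
  watch happy: 2
  … (1 more repeated)
15 duplicate windows → 24 − 15 = 9 distinct.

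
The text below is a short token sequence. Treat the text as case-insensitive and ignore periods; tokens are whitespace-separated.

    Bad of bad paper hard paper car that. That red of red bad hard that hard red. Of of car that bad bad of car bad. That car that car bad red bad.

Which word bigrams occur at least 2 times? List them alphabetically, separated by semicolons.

bad of; car bad; car that; of car; red bad; red of; that car

Bigram counts meeting the condition (at least 2 times):
  bad of: 2
  car bad: 2
  car that: 3
  of car: 2
  red bad: 2
  red of: 2
  that car: 2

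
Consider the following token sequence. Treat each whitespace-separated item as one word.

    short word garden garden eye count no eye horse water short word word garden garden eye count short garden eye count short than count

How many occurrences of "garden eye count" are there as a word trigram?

3

Scanning the 22 overlapping trigram windows for "garden eye count":
  position 4–6: garden eye count
  position 15–17: garden eye count
  position 19–21: garden eye count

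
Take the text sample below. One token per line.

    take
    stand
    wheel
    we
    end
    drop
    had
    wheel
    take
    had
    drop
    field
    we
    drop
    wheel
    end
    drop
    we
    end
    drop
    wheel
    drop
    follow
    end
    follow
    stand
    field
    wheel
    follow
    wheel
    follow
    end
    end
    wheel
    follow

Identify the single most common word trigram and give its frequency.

Trigram frequencies (highest first):
  we end drop: 2
  take stand wheel: 1
  stand wheel we: 1
  wheel we end: 1
  end drop had: 1
  drop had wheel: 1
  … (26 more, each ≤ 1)

"we end drop", 2 times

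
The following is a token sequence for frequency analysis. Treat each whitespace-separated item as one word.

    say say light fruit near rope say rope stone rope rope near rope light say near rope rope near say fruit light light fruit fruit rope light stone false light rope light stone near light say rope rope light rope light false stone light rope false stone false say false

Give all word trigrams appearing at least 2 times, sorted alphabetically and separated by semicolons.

light rope light; rope light stone; rope rope near

Trigram counts meeting the condition (at least 2 times):
  light rope light: 2
  rope light stone: 2
  rope rope near: 2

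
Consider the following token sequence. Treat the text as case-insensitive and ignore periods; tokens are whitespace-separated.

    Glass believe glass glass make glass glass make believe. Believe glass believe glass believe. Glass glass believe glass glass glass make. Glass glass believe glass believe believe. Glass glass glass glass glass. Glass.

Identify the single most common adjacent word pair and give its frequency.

Bigram frequencies (highest first):
  glass glass: 11
  believe glass: 7
  glass believe: 6
  glass make: 3
  make glass: 2
  believe believe: 2
  … (1 more, each ≤ 1)

"glass glass", 11 times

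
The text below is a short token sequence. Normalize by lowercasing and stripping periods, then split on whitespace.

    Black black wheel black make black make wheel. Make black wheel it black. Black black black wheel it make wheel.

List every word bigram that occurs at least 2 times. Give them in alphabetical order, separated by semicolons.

Bigram counts meeting the condition (at least 2 times):
  black black: 4
  black make: 2
  black wheel: 3
  make black: 2
  make wheel: 2
  wheel it: 2

black black; black make; black wheel; make black; make wheel; wheel it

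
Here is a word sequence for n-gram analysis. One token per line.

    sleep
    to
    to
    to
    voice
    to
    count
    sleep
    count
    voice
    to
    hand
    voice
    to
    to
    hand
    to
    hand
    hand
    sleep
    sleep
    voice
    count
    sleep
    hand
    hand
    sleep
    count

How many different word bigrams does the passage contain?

28 tokens → 27 bigram windows in total.
Repeated bigrams (each contributes count−1 duplicates):
  to hand: 3
  to to: 3
  voice to: 3
  count sleep: 2
  hand hand: 2
  hand sleep: 2
  sleep count: 2
10 duplicate windows → 27 − 10 = 17 distinct.

17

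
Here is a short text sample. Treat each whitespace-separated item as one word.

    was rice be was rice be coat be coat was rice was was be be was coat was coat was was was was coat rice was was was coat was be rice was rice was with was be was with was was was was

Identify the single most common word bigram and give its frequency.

"was was", 9 times

Bigram frequencies (highest first):
  was was: 9
  was rice: 4
  coat was: 4
  rice was: 4
  was coat: 4
  be was: 3
  … (9 more, each ≤ 3)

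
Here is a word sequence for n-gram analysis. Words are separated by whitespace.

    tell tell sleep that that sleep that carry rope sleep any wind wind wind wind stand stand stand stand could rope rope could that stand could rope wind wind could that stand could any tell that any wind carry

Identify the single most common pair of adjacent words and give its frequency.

"wind wind", 4 times

Bigram frequencies (highest first):
  wind wind: 4
  stand stand: 3
  stand could: 3
  sleep that: 2
  any wind: 2
  could rope: 2
  … (20 more, each ≤ 2)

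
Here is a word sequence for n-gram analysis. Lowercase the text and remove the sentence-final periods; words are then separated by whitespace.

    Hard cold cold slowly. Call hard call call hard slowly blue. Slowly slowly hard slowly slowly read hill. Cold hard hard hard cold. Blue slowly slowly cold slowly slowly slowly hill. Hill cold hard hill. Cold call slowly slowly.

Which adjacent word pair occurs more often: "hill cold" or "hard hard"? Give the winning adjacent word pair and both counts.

"hill cold": 3 occurrences
"hard hard": 2 occurrences

"hill cold" (3 vs 2)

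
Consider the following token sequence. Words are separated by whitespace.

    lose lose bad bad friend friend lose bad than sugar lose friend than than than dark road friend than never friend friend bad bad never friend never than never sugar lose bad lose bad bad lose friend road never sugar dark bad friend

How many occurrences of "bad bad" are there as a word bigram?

3

Scanning the 42 overlapping bigram windows for "bad bad":
  position 3–4: bad bad
  position 23–24: bad bad
  position 34–35: bad bad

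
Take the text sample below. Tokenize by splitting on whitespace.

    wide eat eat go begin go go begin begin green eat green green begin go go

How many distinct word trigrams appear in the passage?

16 tokens → 14 trigram windows in total.
Repeated trigrams (each contributes count−1 duplicates):
  begin go go: 2
1 duplicate windows → 14 − 1 = 13 distinct.

13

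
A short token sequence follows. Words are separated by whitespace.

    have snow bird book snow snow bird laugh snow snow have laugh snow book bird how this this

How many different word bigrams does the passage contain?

14

18 tokens → 17 bigram windows in total.
Repeated bigrams (each contributes count−1 duplicates):
  laugh snow: 2
  snow bird: 2
  snow snow: 2
3 duplicate windows → 17 − 3 = 14 distinct.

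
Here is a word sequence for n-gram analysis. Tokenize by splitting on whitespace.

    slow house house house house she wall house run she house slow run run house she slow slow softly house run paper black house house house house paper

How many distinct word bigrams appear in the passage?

28 tokens → 27 bigram windows in total.
Repeated bigrams (each contributes count−1 duplicates):
  house house: 6
  house run: 2
  house she: 2
7 duplicate windows → 27 − 7 = 20 distinct.

20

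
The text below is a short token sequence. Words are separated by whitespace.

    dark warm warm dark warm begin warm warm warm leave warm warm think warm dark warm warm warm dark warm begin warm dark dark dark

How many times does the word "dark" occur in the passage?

7

Scanning the 25 tokens for "dark":
  position 1: dark
  position 4: dark
  position 15: dark
  position 19: dark
  position 23: dark
  position 24: dark
  position 25: dark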